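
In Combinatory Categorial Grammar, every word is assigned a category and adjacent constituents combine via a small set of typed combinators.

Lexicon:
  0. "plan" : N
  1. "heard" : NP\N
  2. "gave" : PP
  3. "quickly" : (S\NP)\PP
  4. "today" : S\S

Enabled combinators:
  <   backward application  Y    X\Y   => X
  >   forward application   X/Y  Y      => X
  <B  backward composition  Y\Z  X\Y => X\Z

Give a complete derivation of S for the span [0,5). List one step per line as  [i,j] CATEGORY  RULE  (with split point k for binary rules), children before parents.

[0,1] N  lex  "plan"
[1,2] NP\N  lex  "heard"
[0,2] NP  <  k=1
[2,3] PP  lex  "gave"
[3,4] (S\NP)\PP  lex  "quickly"
[2,4] S\NP  <  k=3
[4,5] S\S  lex  "today"
[2,5] S\NP  <B  k=4
[0,5] S  <  k=2

[0,5] S   <
  [0,2] NP   <
    [0,1] "plan" : N
    [1,2] "heard" : NP\N
  [2,5] S\NP   <B
    [2,4] S\NP   <
      [2,3] "gave" : PP
      [3,4] "quickly" : (S\NP)\PP
    [4,5] "today" : S\S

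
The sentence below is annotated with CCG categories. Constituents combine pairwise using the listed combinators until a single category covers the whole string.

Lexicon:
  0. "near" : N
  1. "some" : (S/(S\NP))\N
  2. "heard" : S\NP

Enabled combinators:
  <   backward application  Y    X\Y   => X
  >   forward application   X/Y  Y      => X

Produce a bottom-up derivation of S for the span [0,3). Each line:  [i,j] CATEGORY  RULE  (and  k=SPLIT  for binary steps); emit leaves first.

[0,3] S   >
  [0,2] S/(S\NP)   <
    [0,1] "near" : N
    [1,2] "some" : (S/(S\NP))\N
  [2,3] "heard" : S\NP

[0,1] N  lex  "near"
[1,2] (S/(S\NP))\N  lex  "some"
[0,2] S/(S\NP)  <  k=1
[2,3] S\NP  lex  "heard"
[0,3] S  >  k=2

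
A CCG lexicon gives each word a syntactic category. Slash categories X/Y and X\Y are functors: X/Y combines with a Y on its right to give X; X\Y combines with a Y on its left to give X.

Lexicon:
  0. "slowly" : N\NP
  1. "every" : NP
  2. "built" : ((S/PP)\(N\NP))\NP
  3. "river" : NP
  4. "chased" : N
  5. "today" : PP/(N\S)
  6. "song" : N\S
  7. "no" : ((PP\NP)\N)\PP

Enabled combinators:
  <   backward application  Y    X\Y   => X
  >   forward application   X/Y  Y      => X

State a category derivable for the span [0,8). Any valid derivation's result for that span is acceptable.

[0,8] S   >
  [0,3] S/PP   <
    [0,1] "slowly" : N\NP
    [1,3] (S/PP)\(N\NP)   <
      [1,2] "every" : NP
      [2,3] "built" : ((S/PP)\(N\NP))\NP
  [3,8] PP   <
    [3,4] "river" : NP
    [4,8] PP\NP   <
      [4,5] "chased" : N
      [5,8] (PP\NP)\N   <
        [5,7] PP   >
          [5,6] "today" : PP/(N\S)
          [6,7] "song" : N\S
        [7,8] "no" : ((PP\NP)\N)\PP

S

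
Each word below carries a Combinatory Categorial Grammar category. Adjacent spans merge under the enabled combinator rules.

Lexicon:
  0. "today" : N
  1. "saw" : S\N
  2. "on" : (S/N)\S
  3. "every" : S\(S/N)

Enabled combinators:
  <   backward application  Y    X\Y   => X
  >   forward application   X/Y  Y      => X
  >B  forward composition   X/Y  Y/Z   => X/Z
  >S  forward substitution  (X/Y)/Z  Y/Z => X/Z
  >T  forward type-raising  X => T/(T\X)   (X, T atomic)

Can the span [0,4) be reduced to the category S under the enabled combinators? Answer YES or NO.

YES

[0,4] S   <
  [0,3] S/N   <
    [0,2] S   >
      [0,1] S/(S\N)   >T
        [0,1] "today" : N
      [1,2] "saw" : S\N
    [2,3] "on" : (S/N)\S
  [3,4] "every" : S\(S/N)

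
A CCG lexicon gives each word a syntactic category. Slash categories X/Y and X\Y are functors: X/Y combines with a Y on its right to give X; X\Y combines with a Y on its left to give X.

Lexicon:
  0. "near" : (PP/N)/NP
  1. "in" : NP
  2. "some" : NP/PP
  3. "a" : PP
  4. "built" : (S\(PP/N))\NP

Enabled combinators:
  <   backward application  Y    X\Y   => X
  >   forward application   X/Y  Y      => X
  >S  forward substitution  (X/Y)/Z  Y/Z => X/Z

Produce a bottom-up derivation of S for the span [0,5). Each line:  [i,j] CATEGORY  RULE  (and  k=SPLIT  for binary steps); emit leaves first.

[0,1] (PP/N)/NP  lex  "near"
[1,2] NP  lex  "in"
[0,2] PP/N  >  k=1
[2,3] NP/PP  lex  "some"
[3,4] PP  lex  "a"
[2,4] NP  >  k=3
[4,5] (S\(PP/N))\NP  lex  "built"
[2,5] S\(PP/N)  <  k=4
[0,5] S  <  k=2

[0,5] S   <
  [0,2] PP/N   >
    [0,1] "near" : (PP/N)/NP
    [1,2] "in" : NP
  [2,5] S\(PP/N)   <
    [2,4] NP   >
      [2,3] "some" : NP/PP
      [3,4] "a" : PP
    [4,5] "built" : (S\(PP/N))\NP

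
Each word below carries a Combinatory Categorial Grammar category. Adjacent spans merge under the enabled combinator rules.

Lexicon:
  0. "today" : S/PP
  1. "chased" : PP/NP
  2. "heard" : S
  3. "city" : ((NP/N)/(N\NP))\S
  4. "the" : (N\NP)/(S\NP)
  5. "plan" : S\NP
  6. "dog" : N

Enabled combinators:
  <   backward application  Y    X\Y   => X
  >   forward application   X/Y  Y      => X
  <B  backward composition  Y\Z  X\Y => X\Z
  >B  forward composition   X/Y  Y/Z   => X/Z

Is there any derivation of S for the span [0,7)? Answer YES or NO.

YES

[0,7] S   >
  [0,2] S/NP   >B
    [0,1] "today" : S/PP
    [1,2] "chased" : PP/NP
  [2,7] NP   >
    [2,6] NP/N   >
      [2,4] (NP/N)/(N\NP)   <
        [2,3] "heard" : S
        [3,4] "city" : ((NP/N)/(N\NP))\S
      [4,6] N\NP   >
        [4,5] "the" : (N\NP)/(S\NP)
        [5,6] "plan" : S\NP
    [6,7] "dog" : N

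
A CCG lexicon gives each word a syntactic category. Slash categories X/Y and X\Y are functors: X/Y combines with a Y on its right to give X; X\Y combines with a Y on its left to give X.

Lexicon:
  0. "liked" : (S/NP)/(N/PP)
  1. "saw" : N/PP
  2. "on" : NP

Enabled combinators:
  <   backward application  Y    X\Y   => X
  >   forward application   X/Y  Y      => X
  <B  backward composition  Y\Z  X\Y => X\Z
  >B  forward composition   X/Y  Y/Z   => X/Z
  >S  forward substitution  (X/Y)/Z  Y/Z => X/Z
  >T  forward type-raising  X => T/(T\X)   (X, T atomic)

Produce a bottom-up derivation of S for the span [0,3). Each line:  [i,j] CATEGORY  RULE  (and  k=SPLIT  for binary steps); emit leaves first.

[0,3] S   >
  [0,2] S/NP   >
    [0,1] "liked" : (S/NP)/(N/PP)
    [1,2] "saw" : N/PP
  [2,3] "on" : NP

[0,1] (S/NP)/(N/PP)  lex  "liked"
[1,2] N/PP  lex  "saw"
[0,2] S/NP  >  k=1
[2,3] NP  lex  "on"
[0,3] S  >  k=2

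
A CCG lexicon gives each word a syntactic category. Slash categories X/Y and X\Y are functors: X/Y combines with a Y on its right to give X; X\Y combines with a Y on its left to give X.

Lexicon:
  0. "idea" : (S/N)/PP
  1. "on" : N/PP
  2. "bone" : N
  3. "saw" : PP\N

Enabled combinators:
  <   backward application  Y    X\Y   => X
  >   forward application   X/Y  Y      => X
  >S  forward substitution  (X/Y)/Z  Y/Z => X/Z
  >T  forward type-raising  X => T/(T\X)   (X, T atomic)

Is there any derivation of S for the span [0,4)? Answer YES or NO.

YES

[0,4] S   >
  [0,2] S/PP   >S
    [0,1] "idea" : (S/N)/PP
    [1,2] "on" : N/PP
  [2,4] PP   <
    [2,3] "bone" : N
    [3,4] "saw" : PP\N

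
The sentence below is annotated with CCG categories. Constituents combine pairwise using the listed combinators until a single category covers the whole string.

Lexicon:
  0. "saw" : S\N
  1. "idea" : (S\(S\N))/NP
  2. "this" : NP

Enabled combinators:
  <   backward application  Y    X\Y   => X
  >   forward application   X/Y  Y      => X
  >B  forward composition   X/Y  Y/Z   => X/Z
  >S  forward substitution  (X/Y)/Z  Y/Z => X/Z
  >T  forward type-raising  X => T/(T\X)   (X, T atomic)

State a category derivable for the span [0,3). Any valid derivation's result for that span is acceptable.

[0,3] S   <
  [0,1] "saw" : S\N
  [1,3] S\(S\N)   >
    [1,2] "idea" : (S\(S\N))/NP
    [2,3] "this" : NP

S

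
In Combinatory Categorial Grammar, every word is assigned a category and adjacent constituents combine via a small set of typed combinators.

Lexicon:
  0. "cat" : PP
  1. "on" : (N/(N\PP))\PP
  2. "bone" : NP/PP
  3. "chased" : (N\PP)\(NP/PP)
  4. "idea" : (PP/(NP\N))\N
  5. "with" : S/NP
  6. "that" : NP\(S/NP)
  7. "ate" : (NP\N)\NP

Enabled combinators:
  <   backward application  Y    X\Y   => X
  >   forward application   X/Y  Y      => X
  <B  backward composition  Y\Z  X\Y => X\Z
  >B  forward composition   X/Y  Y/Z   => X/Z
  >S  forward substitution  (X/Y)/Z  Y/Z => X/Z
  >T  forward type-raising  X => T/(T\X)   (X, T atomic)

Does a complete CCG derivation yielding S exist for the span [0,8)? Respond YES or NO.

PP (N/(N\PP))\PP NP/PP (N\PP)\(NP/PP) (PP/(NP\N))\N S/NP NP\(S/NP) (NP\N)\NP
CKY chart[0,8] = {N/(N\PP), NP/(NP\PP), PP, PP/(PP\PP), S/(S\PP)}; S ∉ chart

NO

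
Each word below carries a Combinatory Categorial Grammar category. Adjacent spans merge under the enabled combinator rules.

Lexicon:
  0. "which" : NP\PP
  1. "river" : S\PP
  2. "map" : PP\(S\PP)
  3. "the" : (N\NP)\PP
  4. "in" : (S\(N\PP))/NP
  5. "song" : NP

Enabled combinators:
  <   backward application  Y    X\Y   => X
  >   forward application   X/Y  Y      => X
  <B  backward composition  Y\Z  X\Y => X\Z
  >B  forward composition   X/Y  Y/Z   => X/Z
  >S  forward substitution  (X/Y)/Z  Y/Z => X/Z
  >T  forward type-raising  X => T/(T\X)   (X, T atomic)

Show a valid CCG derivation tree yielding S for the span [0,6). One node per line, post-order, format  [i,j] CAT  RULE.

[0,6] S   <
  [0,4] N\PP   <B
    [0,1] "which" : NP\PP
    [1,4] N\NP   <
      [1,3] PP   <
        [1,2] "river" : S\PP
        [2,3] "map" : PP\(S\PP)
      [3,4] "the" : (N\NP)\PP
  [4,6] S\(N\PP)   >
    [4,5] "in" : (S\(N\PP))/NP
    [5,6] "song" : NP

[0,1] NP\PP  lex  "which"
[1,2] S\PP  lex  "river"
[2,3] PP\(S\PP)  lex  "map"
[1,3] PP  <  k=2
[3,4] (N\NP)\PP  lex  "the"
[1,4] N\NP  <  k=3
[0,4] N\PP  <B  k=1
[4,5] (S\(N\PP))/NP  lex  "in"
[5,6] NP  lex  "song"
[4,6] S\(N\PP)  >  k=5
[0,6] S  <  k=4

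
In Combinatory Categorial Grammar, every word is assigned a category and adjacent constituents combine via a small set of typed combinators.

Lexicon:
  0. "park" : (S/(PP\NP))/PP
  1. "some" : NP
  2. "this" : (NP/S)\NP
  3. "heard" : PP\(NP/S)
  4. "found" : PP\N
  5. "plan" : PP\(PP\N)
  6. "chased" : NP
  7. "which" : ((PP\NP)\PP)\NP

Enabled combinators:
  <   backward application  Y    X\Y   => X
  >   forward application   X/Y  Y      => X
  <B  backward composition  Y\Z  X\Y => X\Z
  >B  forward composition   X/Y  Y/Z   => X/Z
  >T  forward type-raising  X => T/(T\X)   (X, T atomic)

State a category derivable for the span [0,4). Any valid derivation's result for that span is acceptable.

S/(PP\NP)

[0,8] S   >
  [0,4] S/(PP\NP)   >
    [0,1] "park" : (S/(PP\NP))/PP
    [1,4] PP   <
      [1,2] "some" : NP
      [2,4] PP\NP   <B
        [2,3] "this" : (NP/S)\NP
        [3,4] "heard" : PP\(NP/S)
  [4,8] PP\NP   <
    [4,6] PP   <
      [4,5] "found" : PP\N
      [5,6] "plan" : PP\(PP\N)
    [6,8] (PP\NP)\PP   <
      [6,7] "chased" : NP
      [7,8] "which" : ((PP\NP)\PP)\NP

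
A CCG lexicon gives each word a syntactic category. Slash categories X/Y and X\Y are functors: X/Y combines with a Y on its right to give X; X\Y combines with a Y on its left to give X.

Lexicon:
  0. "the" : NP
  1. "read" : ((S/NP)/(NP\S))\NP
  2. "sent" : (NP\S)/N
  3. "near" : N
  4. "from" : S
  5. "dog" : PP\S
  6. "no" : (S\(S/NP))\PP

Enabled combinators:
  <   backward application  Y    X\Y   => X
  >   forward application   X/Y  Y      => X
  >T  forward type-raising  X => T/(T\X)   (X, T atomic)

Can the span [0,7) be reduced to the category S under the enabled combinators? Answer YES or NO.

[0,7] S   <
  [0,4] S/NP   >
    [0,2] (S/NP)/(NP\S)   <
      [0,1] "the" : NP
      [1,2] "read" : ((S/NP)/(NP\S))\NP
    [2,4] NP\S   >
      [2,3] "sent" : (NP\S)/N
      [3,4] "near" : N
  [4,7] S\(S/NP)   <
    [4,6] PP   <
      [4,5] "from" : S
      [5,6] "dog" : PP\S
    [6,7] "no" : (S\(S/NP))\PP

YES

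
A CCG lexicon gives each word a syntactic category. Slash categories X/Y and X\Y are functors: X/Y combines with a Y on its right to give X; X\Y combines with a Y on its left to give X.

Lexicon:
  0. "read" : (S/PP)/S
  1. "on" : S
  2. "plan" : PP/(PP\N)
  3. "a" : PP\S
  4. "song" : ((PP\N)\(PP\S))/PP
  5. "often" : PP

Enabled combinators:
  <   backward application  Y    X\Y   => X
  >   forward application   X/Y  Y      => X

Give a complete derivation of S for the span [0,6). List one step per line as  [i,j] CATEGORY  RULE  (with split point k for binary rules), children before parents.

[0,1] (S/PP)/S  lex  "read"
[1,2] S  lex  "on"
[0,2] S/PP  >  k=1
[2,3] PP/(PP\N)  lex  "plan"
[3,4] PP\S  lex  "a"
[4,5] ((PP\N)\(PP\S))/PP  lex  "song"
[5,6] PP  lex  "often"
[4,6] (PP\N)\(PP\S)  >  k=5
[3,6] PP\N  <  k=4
[2,6] PP  >  k=3
[0,6] S  >  k=2

[0,6] S   >
  [0,2] S/PP   >
    [0,1] "read" : (S/PP)/S
    [1,2] "on" : S
  [2,6] PP   >
    [2,3] "plan" : PP/(PP\N)
    [3,6] PP\N   <
      [3,4] "a" : PP\S
      [4,6] (PP\N)\(PP\S)   >
        [4,5] "song" : ((PP\N)\(PP\S))/PP
        [5,6] "often" : PP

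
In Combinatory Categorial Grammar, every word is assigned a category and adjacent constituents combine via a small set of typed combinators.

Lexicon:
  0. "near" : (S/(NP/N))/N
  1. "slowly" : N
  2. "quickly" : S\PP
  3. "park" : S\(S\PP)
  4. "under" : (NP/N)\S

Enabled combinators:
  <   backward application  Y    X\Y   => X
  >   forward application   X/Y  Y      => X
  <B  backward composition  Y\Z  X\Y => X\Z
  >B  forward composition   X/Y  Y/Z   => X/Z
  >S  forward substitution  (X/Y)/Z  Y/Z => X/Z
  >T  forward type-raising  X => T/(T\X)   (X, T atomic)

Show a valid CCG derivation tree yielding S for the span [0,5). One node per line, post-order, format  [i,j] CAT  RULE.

[0,5] S   >
  [0,2] S/(NP/N)   >
    [0,1] "near" : (S/(NP/N))/N
    [1,2] "slowly" : N
  [2,5] NP/N   <
    [2,4] S   <
      [2,3] "quickly" : S\PP
      [3,4] "park" : S\(S\PP)
    [4,5] "under" : (NP/N)\S

[0,1] (S/(NP/N))/N  lex  "near"
[1,2] N  lex  "slowly"
[0,2] S/(NP/N)  >  k=1
[2,3] S\PP  lex  "quickly"
[3,4] S\(S\PP)  lex  "park"
[2,4] S  <  k=3
[4,5] (NP/N)\S  lex  "under"
[2,5] NP/N  <  k=4
[0,5] S  >  k=2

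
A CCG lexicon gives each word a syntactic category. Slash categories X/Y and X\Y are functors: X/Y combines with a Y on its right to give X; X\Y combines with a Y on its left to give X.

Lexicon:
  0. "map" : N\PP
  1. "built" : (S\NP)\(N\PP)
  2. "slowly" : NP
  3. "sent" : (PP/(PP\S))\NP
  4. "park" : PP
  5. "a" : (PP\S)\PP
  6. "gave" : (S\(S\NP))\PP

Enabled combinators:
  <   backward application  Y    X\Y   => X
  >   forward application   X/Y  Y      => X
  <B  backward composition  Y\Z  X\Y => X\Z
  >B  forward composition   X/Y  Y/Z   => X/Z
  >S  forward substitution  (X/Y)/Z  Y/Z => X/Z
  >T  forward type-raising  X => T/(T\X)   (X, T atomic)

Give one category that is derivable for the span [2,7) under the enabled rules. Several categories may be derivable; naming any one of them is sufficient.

S\(S\NP)

[0,7] S   <
  [0,2] S\NP   <
    [0,1] "map" : N\PP
    [1,2] "built" : (S\NP)\(N\PP)
  [2,7] S\(S\NP)   <
    [2,6] PP   >
      [2,4] PP/(PP\S)   <
        [2,3] "slowly" : NP
        [3,4] "sent" : (PP/(PP\S))\NP
      [4,6] PP\S   <
        [4,5] "park" : PP
        [5,6] "a" : (PP\S)\PP
    [6,7] "gave" : (S\(S\NP))\PP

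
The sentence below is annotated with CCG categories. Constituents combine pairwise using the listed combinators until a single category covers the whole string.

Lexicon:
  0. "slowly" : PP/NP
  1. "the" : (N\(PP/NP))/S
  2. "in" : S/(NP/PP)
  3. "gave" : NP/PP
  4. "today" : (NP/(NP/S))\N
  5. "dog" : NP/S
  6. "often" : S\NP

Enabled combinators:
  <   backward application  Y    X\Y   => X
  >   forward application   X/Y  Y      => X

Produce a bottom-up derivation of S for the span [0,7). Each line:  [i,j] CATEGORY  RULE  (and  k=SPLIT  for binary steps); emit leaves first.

[0,7] S   <
  [0,6] NP   >
    [0,5] NP/(NP/S)   <
      [0,4] N   <
        [0,1] "slowly" : PP/NP
        [1,4] N\(PP/NP)   >
          [1,2] "the" : (N\(PP/NP))/S
          [2,4] S   >
            [2,3] "in" : S/(NP/PP)
            [3,4] "gave" : NP/PP
      [4,5] "today" : (NP/(NP/S))\N
    [5,6] "dog" : NP/S
  [6,7] "often" : S\NP

[0,1] PP/NP  lex  "slowly"
[1,2] (N\(PP/NP))/S  lex  "the"
[2,3] S/(NP/PP)  lex  "in"
[3,4] NP/PP  lex  "gave"
[2,4] S  >  k=3
[1,4] N\(PP/NP)  >  k=2
[0,4] N  <  k=1
[4,5] (NP/(NP/S))\N  lex  "today"
[0,5] NP/(NP/S)  <  k=4
[5,6] NP/S  lex  "dog"
[0,6] NP  >  k=5
[6,7] S\NP  lex  "often"
[0,7] S  <  k=6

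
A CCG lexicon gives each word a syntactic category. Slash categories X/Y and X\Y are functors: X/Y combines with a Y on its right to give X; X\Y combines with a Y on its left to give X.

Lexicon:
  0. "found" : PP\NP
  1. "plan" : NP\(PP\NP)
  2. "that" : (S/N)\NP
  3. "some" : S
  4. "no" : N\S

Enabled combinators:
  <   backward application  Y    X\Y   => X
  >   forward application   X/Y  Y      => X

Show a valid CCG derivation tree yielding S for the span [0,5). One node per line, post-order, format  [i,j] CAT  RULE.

[0,5] S   >
  [0,3] S/N   <
    [0,2] NP   <
      [0,1] "found" : PP\NP
      [1,2] "plan" : NP\(PP\NP)
    [2,3] "that" : (S/N)\NP
  [3,5] N   <
    [3,4] "some" : S
    [4,5] "no" : N\S

[0,1] PP\NP  lex  "found"
[1,2] NP\(PP\NP)  lex  "plan"
[0,2] NP  <  k=1
[2,3] (S/N)\NP  lex  "that"
[0,3] S/N  <  k=2
[3,4] S  lex  "some"
[4,5] N\S  lex  "no"
[3,5] N  <  k=4
[0,5] S  >  k=3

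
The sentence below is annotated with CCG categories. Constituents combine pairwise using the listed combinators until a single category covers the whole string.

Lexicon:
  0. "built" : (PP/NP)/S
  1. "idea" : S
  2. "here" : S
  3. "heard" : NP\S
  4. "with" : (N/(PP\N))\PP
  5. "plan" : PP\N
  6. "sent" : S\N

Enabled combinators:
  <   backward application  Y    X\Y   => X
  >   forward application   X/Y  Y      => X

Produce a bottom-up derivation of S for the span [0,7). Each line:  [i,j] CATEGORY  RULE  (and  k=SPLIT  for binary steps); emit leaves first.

[0,1] (PP/NP)/S  lex  "built"
[1,2] S  lex  "idea"
[0,2] PP/NP  >  k=1
[2,3] S  lex  "here"
[3,4] NP\S  lex  "heard"
[2,4] NP  <  k=3
[0,4] PP  >  k=2
[4,5] (N/(PP\N))\PP  lex  "with"
[0,5] N/(PP\N)  <  k=4
[5,6] PP\N  lex  "plan"
[0,6] N  >  k=5
[6,7] S\N  lex  "sent"
[0,7] S  <  k=6

[0,7] S   <
  [0,6] N   >
    [0,5] N/(PP\N)   <
      [0,4] PP   >
        [0,2] PP/NP   >
          [0,1] "built" : (PP/NP)/S
          [1,2] "idea" : S
        [2,4] NP   <
          [2,3] "here" : S
          [3,4] "heard" : NP\S
      [4,5] "with" : (N/(PP\N))\PP
    [5,6] "plan" : PP\N
  [6,7] "sent" : S\N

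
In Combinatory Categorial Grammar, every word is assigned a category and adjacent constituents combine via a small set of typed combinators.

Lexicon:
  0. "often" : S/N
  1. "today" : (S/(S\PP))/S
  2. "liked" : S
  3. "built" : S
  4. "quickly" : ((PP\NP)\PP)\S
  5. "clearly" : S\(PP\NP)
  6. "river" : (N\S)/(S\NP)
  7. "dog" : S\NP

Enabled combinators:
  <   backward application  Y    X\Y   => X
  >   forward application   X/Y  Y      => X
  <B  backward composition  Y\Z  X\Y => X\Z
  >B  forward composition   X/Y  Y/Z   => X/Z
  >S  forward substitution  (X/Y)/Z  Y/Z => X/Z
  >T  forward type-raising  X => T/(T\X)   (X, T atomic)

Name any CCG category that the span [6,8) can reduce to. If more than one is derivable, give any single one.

N\S

[0,8] S   >
  [0,1] "often" : S/N
  [1,8] N   <
    [1,6] S   >
      [1,3] S/(S\PP)   >
        [1,2] "today" : (S/(S\PP))/S
        [2,3] "liked" : S
      [3,6] S\PP   <B
        [3,5] (PP\NP)\PP   <
          [3,4] "built" : S
          [4,5] "quickly" : ((PP\NP)\PP)\S
        [5,6] "clearly" : S\(PP\NP)
    [6,8] N\S   >
      [6,7] "river" : (N\S)/(S\NP)
      [7,8] "dog" : S\NP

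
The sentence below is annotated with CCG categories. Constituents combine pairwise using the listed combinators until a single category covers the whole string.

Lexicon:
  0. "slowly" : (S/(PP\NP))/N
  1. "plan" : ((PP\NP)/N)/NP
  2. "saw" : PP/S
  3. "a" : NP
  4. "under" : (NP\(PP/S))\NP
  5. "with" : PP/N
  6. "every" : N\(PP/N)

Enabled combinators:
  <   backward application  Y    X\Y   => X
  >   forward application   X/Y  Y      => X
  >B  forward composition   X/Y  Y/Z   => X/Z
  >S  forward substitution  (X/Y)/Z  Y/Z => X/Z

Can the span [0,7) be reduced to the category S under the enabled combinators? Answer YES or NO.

YES

[0,7] S   >
  [0,5] S/N   >S
    [0,1] "slowly" : (S/(PP\NP))/N
    [1,5] (PP\NP)/N   >
      [1,2] "plan" : ((PP\NP)/N)/NP
      [2,5] NP   <
        [2,3] "saw" : PP/S
        [3,5] NP\(PP/S)   <
          [3,4] "a" : NP
          [4,5] "under" : (NP\(PP/S))\NP
  [5,7] N   <
    [5,6] "with" : PP/N
    [6,7] "every" : N\(PP/N)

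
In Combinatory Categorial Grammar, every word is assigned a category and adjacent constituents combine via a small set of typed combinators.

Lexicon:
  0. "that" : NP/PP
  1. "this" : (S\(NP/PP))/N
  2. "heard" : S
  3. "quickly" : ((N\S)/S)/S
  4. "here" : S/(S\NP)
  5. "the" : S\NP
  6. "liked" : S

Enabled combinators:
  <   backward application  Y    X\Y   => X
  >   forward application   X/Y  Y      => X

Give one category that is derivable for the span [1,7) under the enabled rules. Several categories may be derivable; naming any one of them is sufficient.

S\(NP/PP)

[0,7] S   <
  [0,1] "that" : NP/PP
  [1,7] S\(NP/PP)   >
    [1,2] "this" : (S\(NP/PP))/N
    [2,7] N   <
      [2,3] "heard" : S
      [3,7] N\S   >
        [3,6] (N\S)/S   >
          [3,4] "quickly" : ((N\S)/S)/S
          [4,6] S   >
            [4,5] "here" : S/(S\NP)
            [5,6] "the" : S\NP
        [6,7] "liked" : S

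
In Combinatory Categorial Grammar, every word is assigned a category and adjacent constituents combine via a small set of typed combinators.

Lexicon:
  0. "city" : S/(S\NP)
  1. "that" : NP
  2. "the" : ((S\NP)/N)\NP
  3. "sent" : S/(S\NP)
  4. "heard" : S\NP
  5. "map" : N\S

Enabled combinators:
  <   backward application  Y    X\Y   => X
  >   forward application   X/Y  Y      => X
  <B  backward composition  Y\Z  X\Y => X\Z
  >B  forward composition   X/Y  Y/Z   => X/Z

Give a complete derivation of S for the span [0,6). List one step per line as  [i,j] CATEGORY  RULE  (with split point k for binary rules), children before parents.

[0,1] S/(S\NP)  lex  "city"
[1,2] NP  lex  "that"
[2,3] ((S\NP)/N)\NP  lex  "the"
[1,3] (S\NP)/N  <  k=2
[3,4] S/(S\NP)  lex  "sent"
[4,5] S\NP  lex  "heard"
[3,5] S  >  k=4
[5,6] N\S  lex  "map"
[3,6] N  <  k=5
[1,6] S\NP  >  k=3
[0,6] S  >  k=1

[0,6] S   >
  [0,1] "city" : S/(S\NP)
  [1,6] S\NP   >
    [1,3] (S\NP)/N   <
      [1,2] "that" : NP
      [2,3] "the" : ((S\NP)/N)\NP
    [3,6] N   <
      [3,5] S   >
        [3,4] "sent" : S/(S\NP)
        [4,5] "heard" : S\NP
      [5,6] "map" : N\S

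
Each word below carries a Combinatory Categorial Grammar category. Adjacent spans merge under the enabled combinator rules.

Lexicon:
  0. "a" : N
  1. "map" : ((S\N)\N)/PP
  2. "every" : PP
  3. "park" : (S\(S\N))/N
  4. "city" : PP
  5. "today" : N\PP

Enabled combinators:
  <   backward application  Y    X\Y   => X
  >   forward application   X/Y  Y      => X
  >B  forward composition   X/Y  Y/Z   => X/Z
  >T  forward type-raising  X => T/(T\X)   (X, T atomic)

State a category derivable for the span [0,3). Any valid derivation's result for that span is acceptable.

[0,6] S   <
  [0,3] S\N   <
    [0,1] "a" : N
    [1,3] (S\N)\N   >
      [1,2] "map" : ((S\N)\N)/PP
      [2,3] "every" : PP
  [3,6] S\(S\N)   >
    [3,4] "park" : (S\(S\N))/N
    [4,6] N   <
      [4,5] "city" : PP
      [5,6] "today" : N\PP

S\N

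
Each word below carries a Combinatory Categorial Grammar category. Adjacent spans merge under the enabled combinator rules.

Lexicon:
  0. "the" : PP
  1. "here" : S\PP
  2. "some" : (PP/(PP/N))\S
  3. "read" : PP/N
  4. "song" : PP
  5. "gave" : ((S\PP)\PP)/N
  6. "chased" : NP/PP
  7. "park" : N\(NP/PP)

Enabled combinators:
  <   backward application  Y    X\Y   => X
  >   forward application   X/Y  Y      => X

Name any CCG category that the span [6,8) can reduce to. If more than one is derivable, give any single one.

N

[0,8] S   <
  [0,4] PP   >
    [0,3] PP/(PP/N)   <
      [0,2] S   <
        [0,1] "the" : PP
        [1,2] "here" : S\PP
      [2,3] "some" : (PP/(PP/N))\S
    [3,4] "read" : PP/N
  [4,8] S\PP   <
    [4,5] "song" : PP
    [5,8] (S\PP)\PP   >
      [5,6] "gave" : ((S\PP)\PP)/N
      [6,8] N   <
        [6,7] "chased" : NP/PP
        [7,8] "park" : N\(NP/PP)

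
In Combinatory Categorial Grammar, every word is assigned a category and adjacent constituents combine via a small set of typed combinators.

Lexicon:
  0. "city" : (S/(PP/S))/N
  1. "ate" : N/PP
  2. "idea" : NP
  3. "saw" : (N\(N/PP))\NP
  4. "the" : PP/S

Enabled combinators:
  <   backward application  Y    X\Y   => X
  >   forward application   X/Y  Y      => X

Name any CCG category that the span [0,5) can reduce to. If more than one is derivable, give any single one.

[0,5] S   >
  [0,4] S/(PP/S)   >
    [0,1] "city" : (S/(PP/S))/N
    [1,4] N   <
      [1,2] "ate" : N/PP
      [2,4] N\(N/PP)   <
        [2,3] "idea" : NP
        [3,4] "saw" : (N\(N/PP))\NP
  [4,5] "the" : PP/S

S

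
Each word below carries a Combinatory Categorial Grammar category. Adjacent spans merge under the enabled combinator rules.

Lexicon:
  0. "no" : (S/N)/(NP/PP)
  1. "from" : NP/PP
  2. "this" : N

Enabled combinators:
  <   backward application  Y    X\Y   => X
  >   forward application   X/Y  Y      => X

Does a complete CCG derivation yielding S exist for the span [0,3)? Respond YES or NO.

YES

[0,3] S   >
  [0,2] S/N   >
    [0,1] "no" : (S/N)/(NP/PP)
    [1,2] "from" : NP/PP
  [2,3] "this" : N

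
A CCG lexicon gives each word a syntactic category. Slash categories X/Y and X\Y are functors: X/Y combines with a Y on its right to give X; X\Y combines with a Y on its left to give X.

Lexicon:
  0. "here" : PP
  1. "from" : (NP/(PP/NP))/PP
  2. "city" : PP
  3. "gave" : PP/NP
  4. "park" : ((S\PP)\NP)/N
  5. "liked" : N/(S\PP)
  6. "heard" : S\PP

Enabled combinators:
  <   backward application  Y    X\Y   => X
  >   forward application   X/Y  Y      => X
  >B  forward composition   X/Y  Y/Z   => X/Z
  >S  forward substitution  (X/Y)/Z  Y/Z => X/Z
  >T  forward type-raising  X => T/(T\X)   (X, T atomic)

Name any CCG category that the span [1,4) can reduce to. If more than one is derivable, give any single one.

NP

[0,7] S   >
  [0,1] S/(S\PP)   >T
    [0,1] "here" : PP
  [1,7] S\PP   <
    [1,4] NP   >
      [1,3] NP/(PP/NP)   >
        [1,2] "from" : (NP/(PP/NP))/PP
        [2,3] "city" : PP
      [3,4] "gave" : PP/NP
    [4,7] (S\PP)\NP   >
      [4,5] "park" : ((S\PP)\NP)/N
      [5,7] N   >
        [5,6] "liked" : N/(S\PP)
        [6,7] "heard" : S\PP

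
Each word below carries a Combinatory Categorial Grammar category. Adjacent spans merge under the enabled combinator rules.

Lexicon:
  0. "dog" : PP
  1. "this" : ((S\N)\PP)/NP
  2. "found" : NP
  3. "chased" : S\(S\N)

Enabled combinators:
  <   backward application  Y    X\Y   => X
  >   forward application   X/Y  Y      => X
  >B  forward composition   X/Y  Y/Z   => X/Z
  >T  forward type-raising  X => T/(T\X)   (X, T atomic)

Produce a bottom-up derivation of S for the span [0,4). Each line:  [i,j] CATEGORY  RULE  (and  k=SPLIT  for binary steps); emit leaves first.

[0,4] S   <
  [0,3] S\N   <
    [0,1] "dog" : PP
    [1,3] (S\N)\PP   >
      [1,2] "this" : ((S\N)\PP)/NP
      [2,3] "found" : NP
  [3,4] "chased" : S\(S\N)

[0,1] PP  lex  "dog"
[1,2] ((S\N)\PP)/NP  lex  "this"
[2,3] NP  lex  "found"
[1,3] (S\N)\PP  >  k=2
[0,3] S\N  <  k=1
[3,4] S\(S\N)  lex  "chased"
[0,4] S  <  k=3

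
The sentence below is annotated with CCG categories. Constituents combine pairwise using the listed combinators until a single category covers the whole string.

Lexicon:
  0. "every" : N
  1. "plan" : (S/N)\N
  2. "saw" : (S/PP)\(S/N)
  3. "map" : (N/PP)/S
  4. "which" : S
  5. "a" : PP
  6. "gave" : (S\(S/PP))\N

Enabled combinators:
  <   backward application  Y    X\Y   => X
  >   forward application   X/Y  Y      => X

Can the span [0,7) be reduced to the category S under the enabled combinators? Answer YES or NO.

YES

[0,7] S   <
  [0,3] S/PP   <
    [0,2] S/N   <
      [0,1] "every" : N
      [1,2] "plan" : (S/N)\N
    [2,3] "saw" : (S/PP)\(S/N)
  [3,7] S\(S/PP)   <
    [3,6] N   >
      [3,5] N/PP   >
        [3,4] "map" : (N/PP)/S
        [4,5] "which" : S
      [5,6] "a" : PP
    [6,7] "gave" : (S\(S/PP))\N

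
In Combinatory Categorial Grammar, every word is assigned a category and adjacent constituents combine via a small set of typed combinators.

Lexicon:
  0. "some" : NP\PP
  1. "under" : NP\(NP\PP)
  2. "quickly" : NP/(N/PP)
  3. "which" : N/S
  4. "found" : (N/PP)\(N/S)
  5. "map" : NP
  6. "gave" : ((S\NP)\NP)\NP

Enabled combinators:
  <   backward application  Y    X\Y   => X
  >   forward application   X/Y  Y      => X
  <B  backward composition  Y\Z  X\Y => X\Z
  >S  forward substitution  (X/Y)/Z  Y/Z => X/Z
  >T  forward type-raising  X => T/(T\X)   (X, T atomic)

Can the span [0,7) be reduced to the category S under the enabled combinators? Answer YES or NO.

YES

[0,7] S   <
  [0,2] NP   <
    [0,1] "some" : NP\PP
    [1,2] "under" : NP\(NP\PP)
  [2,7] S\NP   <
    [2,5] NP   >
      [2,3] "quickly" : NP/(N/PP)
      [3,5] N/PP   <
        [3,4] "which" : N/S
        [4,5] "found" : (N/PP)\(N/S)
    [5,7] (S\NP)\NP   <
      [5,6] "map" : NP
      [6,7] "gave" : ((S\NP)\NP)\NP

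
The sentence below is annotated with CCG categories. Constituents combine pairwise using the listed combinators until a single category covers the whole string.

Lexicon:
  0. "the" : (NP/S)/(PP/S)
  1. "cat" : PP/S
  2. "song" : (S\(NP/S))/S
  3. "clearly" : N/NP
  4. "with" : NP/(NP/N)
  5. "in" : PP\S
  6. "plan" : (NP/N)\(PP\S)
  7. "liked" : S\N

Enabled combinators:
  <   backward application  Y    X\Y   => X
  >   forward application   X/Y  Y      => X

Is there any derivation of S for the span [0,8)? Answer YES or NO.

[0,8] S   <
  [0,2] NP/S   >
    [0,1] "the" : (NP/S)/(PP/S)
    [1,2] "cat" : PP/S
  [2,8] S\(NP/S)   >
    [2,3] "song" : (S\(NP/S))/S
    [3,8] S   <
      [3,7] N   >
        [3,4] "clearly" : N/NP
        [4,7] NP   >
          [4,5] "with" : NP/(NP/N)
          [5,7] NP/N   <
            [5,6] "in" : PP\S
            [6,7] "plan" : (NP/N)\(PP\S)
      [7,8] "liked" : S\N

YES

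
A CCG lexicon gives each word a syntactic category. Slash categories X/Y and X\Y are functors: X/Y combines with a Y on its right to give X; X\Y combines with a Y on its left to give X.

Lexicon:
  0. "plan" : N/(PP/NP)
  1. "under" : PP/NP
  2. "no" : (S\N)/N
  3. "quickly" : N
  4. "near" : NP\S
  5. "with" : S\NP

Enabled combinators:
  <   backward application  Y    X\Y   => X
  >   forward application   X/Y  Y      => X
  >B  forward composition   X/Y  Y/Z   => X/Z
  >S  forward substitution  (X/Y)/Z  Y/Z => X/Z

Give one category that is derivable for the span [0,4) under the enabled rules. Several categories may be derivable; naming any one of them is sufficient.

S

[0,6] S   <
  [0,5] NP   <
    [0,4] S   <
      [0,2] N   >
        [0,1] "plan" : N/(PP/NP)
        [1,2] "under" : PP/NP
      [2,4] S\N   >
        [2,3] "no" : (S\N)/N
        [3,4] "quickly" : N
    [4,5] "near" : NP\S
  [5,6] "with" : S\NP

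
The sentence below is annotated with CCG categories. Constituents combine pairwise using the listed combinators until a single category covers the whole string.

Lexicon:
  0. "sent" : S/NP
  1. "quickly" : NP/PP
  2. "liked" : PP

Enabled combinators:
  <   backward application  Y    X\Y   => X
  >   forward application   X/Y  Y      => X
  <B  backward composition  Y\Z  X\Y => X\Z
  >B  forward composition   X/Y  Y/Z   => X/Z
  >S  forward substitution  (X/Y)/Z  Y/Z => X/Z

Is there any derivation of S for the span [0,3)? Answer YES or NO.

[0,3] S   >
  [0,1] "sent" : S/NP
  [1,3] NP   >
    [1,2] "quickly" : NP/PP
    [2,3] "liked" : PP

YES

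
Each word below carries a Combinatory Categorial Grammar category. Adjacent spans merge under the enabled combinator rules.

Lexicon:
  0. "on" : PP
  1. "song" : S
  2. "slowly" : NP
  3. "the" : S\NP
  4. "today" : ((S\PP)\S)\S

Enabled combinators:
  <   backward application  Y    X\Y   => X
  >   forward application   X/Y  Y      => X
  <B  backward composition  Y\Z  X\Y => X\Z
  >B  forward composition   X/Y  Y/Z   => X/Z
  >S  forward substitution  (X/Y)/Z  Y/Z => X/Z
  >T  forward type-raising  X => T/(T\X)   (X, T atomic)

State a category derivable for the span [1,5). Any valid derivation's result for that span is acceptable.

S\PP

[0,5] S   >
  [0,1] S/(S\PP)   >T
    [0,1] "on" : PP
  [1,5] S\PP   <
    [1,2] "song" : S
    [2,5] (S\PP)\S   <
      [2,4] S   >
        [2,3] S/(S\NP)   >T
          [2,3] "slowly" : NP
        [3,4] "the" : S\NP
      [4,5] "today" : ((S\PP)\S)\S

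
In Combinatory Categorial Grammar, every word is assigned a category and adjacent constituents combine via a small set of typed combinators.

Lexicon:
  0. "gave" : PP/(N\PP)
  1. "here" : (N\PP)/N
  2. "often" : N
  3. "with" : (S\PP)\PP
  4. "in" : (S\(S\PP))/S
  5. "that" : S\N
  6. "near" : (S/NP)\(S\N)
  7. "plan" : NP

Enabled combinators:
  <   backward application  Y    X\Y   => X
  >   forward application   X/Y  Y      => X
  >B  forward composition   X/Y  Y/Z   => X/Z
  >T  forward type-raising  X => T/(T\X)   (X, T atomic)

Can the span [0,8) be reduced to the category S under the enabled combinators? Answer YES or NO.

YES

[0,8] S   <
  [0,4] S\PP   <
    [0,3] PP   >
      [0,1] "gave" : PP/(N\PP)
      [1,3] N\PP   >
        [1,2] "here" : (N\PP)/N
        [2,3] "often" : N
    [3,4] "with" : (S\PP)\PP
  [4,8] S\(S\PP)   >
    [4,5] "in" : (S\(S\PP))/S
    [5,8] S   >
      [5,7] S/NP   <
        [5,6] "that" : S\N
        [6,7] "near" : (S/NP)\(S\N)
      [7,8] "plan" : NP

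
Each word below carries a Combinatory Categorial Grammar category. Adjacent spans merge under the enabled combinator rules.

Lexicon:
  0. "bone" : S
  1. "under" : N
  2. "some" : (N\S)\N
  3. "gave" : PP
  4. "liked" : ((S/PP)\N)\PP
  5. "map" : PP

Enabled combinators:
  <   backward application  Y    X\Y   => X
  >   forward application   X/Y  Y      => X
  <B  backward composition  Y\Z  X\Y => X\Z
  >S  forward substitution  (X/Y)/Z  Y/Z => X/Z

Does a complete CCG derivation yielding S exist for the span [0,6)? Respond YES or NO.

YES

[0,6] S   >
  [0,5] S/PP   <
    [0,3] N   <
      [0,1] "bone" : S
      [1,3] N\S   <
        [1,2] "under" : N
        [2,3] "some" : (N\S)\N
    [3,5] (S/PP)\N   <
      [3,4] "gave" : PP
      [4,5] "liked" : ((S/PP)\N)\PP
  [5,6] "map" : PP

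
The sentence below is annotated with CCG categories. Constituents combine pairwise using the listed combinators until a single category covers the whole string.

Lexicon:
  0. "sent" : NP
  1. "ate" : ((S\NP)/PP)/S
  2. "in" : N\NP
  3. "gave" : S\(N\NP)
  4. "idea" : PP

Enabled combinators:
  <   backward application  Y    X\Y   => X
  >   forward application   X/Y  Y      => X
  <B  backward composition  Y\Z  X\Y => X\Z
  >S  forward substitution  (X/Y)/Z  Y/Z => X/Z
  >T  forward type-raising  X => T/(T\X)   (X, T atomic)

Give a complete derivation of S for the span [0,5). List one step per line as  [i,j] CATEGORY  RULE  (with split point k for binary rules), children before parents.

[0,5] S   <
  [0,1] "sent" : NP
  [1,5] S\NP   >
    [1,4] (S\NP)/PP   >
      [1,2] "ate" : ((S\NP)/PP)/S
      [2,4] S   <
        [2,3] "in" : N\NP
        [3,4] "gave" : S\(N\NP)
    [4,5] "idea" : PP

[0,1] NP  lex  "sent"
[1,2] ((S\NP)/PP)/S  lex  "ate"
[2,3] N\NP  lex  "in"
[3,4] S\(N\NP)  lex  "gave"
[2,4] S  <  k=3
[1,4] (S\NP)/PP  >  k=2
[4,5] PP  lex  "idea"
[1,5] S\NP  >  k=4
[0,5] S  <  k=1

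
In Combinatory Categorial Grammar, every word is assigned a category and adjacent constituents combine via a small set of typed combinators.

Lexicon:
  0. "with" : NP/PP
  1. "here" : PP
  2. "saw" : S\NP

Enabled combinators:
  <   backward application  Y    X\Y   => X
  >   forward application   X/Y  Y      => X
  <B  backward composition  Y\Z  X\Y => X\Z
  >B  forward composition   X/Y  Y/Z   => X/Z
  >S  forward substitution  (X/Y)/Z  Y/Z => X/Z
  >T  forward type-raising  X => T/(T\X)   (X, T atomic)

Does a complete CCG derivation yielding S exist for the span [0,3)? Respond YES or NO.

YES

[0,3] S   <
  [0,2] NP   >
    [0,1] "with" : NP/PP
    [1,2] "here" : PP
  [2,3] "saw" : S\NP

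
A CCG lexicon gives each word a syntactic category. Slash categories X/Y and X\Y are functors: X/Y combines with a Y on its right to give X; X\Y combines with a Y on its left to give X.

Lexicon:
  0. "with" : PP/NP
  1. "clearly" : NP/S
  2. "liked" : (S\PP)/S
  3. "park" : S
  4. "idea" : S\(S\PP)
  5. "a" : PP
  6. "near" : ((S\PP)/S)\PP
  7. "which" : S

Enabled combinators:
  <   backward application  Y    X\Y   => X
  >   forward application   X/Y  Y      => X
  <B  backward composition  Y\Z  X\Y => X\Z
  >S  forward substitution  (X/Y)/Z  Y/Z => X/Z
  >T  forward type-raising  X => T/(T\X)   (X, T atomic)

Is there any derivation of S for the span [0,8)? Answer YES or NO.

[0,8] S   <
  [0,5] PP   >
    [0,1] "with" : PP/NP
    [1,5] NP   >
      [1,2] "clearly" : NP/S
      [2,5] S   <
        [2,4] S\PP   >
          [2,3] "liked" : (S\PP)/S
          [3,4] "park" : S
        [4,5] "idea" : S\(S\PP)
  [5,8] S\PP   >
    [5,7] (S\PP)/S   <
      [5,6] "a" : PP
      [6,7] "near" : ((S\PP)/S)\PP
    [7,8] "which" : S

YES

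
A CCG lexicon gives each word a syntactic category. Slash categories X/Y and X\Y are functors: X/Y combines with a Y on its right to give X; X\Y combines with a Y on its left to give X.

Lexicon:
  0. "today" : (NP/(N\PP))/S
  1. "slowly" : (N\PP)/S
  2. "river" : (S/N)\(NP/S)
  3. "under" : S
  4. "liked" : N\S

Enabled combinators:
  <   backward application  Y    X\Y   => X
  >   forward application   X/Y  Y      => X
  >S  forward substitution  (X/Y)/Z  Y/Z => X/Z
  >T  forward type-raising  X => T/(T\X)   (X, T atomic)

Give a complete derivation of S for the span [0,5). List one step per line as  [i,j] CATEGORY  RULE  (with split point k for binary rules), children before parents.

[0,5] S   >
  [0,3] S/N   <
    [0,2] NP/S   >S
      [0,1] "today" : (NP/(N\PP))/S
      [1,2] "slowly" : (N\PP)/S
    [2,3] "river" : (S/N)\(NP/S)
  [3,5] N   >
    [3,4] N/(N\S)   >T
      [3,4] "under" : S
    [4,5] "liked" : N\S

[0,1] (NP/(N\PP))/S  lex  "today"
[1,2] (N\PP)/S  lex  "slowly"
[0,2] NP/S  >S  k=1
[2,3] (S/N)\(NP/S)  lex  "river"
[0,3] S/N  <  k=2
[3,4] S  lex  "under"
[3,4] N/(N\S)  >T
[4,5] N\S  lex  "liked"
[3,5] N  >  k=4
[0,5] S  >  k=3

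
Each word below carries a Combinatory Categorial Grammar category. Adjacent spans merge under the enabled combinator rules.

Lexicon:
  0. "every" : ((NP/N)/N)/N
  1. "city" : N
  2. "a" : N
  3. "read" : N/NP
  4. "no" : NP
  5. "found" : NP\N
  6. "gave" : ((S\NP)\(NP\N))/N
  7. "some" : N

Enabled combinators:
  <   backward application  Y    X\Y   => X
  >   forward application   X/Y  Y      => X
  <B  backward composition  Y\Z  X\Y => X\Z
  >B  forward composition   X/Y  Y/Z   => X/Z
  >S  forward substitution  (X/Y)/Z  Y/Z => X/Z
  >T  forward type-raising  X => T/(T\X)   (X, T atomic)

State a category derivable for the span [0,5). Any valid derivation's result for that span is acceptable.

NP

[0,8] S   <
  [0,5] NP   >
    [0,3] NP/N   >
      [0,2] (NP/N)/N   >
        [0,1] "every" : ((NP/N)/N)/N
        [1,2] "city" : N
      [2,3] "a" : N
    [3,5] N   >
      [3,4] "read" : N/NP
      [4,5] "no" : NP
  [5,8] S\NP   <
    [5,6] "found" : NP\N
    [6,8] (S\NP)\(NP\N)   >
      [6,7] "gave" : ((S\NP)\(NP\N))/N
      [7,8] "some" : N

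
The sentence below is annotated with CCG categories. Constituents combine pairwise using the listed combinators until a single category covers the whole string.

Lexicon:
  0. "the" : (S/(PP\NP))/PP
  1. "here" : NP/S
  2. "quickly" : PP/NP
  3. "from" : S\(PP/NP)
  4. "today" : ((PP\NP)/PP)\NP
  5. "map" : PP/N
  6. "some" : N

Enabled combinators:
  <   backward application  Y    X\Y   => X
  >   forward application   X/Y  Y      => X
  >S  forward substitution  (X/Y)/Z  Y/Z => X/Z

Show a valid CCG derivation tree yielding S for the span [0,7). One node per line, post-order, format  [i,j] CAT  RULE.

[0,7] S   >
  [0,5] S/PP   >S
    [0,1] "the" : (S/(PP\NP))/PP
    [1,5] (PP\NP)/PP   <
      [1,4] NP   >
        [1,2] "here" : NP/S
        [2,4] S   <
          [2,3] "quickly" : PP/NP
          [3,4] "from" : S\(PP/NP)
      [4,5] "today" : ((PP\NP)/PP)\NP
  [5,7] PP   >
    [5,6] "map" : PP/N
    [6,7] "some" : N

[0,1] (S/(PP\NP))/PP  lex  "the"
[1,2] NP/S  lex  "here"
[2,3] PP/NP  lex  "quickly"
[3,4] S\(PP/NP)  lex  "from"
[2,4] S  <  k=3
[1,4] NP  >  k=2
[4,5] ((PP\NP)/PP)\NP  lex  "today"
[1,5] (PP\NP)/PP  <  k=4
[0,5] S/PP  >S  k=1
[5,6] PP/N  lex  "map"
[6,7] N  lex  "some"
[5,7] PP  >  k=6
[0,7] S  >  k=5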